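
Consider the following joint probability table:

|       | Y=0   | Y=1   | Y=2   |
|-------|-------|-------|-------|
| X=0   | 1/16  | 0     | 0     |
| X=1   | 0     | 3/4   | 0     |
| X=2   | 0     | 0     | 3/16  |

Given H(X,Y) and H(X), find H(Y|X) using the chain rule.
From the chain rule: H(X,Y) = H(X) + H(Y|X)
Therefore: H(Y|X) = H(X,Y) - H(X)

H(X,Y) = -[(1/16)·log₂(1/16) + (3/4)·log₂(3/4) + (3/16)·log₂(3/16)]
  = 0.2500 + 0.3113 + 0.4528
  = 1.0141 bits
Marginal P(X) (row sums):
  P(X=0) = 1/16 + 0 + 0 = 1/16
  P(X=1) = 0 + 3/4 + 0 = 3/4
  P(X=2) = 0 + 0 + 3/16 = 3/16
H(X) = -[(1/16)·log₂(1/16) + (3/4)·log₂(3/4) + (3/16)·log₂(3/16)]
  = 0.2500 + 0.3113 + 0.4528
  = 1.0141 bits

H(Y|X) = 1.0141 - 1.0141 = 0.0000 bits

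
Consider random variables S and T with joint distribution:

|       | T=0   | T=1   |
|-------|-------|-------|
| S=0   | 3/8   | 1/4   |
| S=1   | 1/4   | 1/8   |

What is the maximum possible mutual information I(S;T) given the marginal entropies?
The upper bound on mutual information is I(S;T) ≤ min(H(S), H(T)).

Marginal P(S) (row sums):
  P(S=0) = 3/8 + 1/4 = 5/8
  P(S=1) = 1/4 + 1/8 = 3/8
Marginal P(T) (column sums):
  P(T=0) = 3/8 + 1/4 = 5/8
  P(T=1) = 1/4 + 1/8 = 3/8

H(S) = -[(5/8)·log₂(5/8) + (3/8)·log₂(3/8)]
  = 0.4238 + 0.5306
  = 0.9544 bits
H(T) = -[(5/8)·log₂(5/8) + (3/8)·log₂(3/8)]
  = 0.4238 + 0.5306
  = 0.9544 bits

Maximum possible I(S;T) = min(0.9544, 0.9544) = 0.9544 bits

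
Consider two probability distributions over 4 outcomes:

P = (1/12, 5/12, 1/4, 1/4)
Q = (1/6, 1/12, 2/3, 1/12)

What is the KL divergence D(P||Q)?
D(P||Q) = Σ P(i) log₂(P(i)/Q(i))
  i=0: (1/12) × log₂((1/12)/(1/6)) = (1/12) × log₂(1/2) = -0.0833
  i=1: (5/12) × log₂((5/12)/(1/12)) = (5/12) × log₂(5) = 0.9675
  i=2: (1/4) × log₂((1/4)/(2/3)) = (1/4) × log₂(3/8) = -0.3538
  i=3: (1/4) × log₂((1/4)/(1/12)) = (1/4) × log₂(3) = 0.3962
D(P||Q) = -0.0833 + 0.9675 - 0.3538 + 0.3962
  = 0.9266 bits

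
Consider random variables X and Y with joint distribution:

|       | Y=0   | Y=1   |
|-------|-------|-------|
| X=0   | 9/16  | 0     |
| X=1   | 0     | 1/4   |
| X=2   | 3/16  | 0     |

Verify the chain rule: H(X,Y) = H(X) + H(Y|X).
Left side:
H(X,Y) = -[(9/16)·log₂(9/16) + (1/4)·log₂(1/4) + (3/16)·log₂(3/16)]
  = 0.4669 + 0.5000 + 0.4528
  = 1.4197 bits

Right side:
Marginal P(X) (row sums):
  P(X=0) = 9/16 + 0 = 9/16
  P(X=1) = 0 + 1/4 = 1/4
  P(X=2) = 3/16 + 0 = 3/16
H(X) = -[(9/16)·log₂(9/16) + (1/4)·log₂(1/4) + (3/16)·log₂(3/16)]
  = 0.4669 + 0.5000 + 0.4528
  = 1.4197 bits
H(Y|X) = -Σ P(X,Y)·log₂ P(Y|X), where P(Y|X) = P(X,Y) / P(X)
  (cells with P(X,Y) = 0 contribute 0)
  (X=0,Y=0): P(Y|X) = (9/16)/(9/16) = 1;  -(9/16)·log₂(1) = 0.0000
  (X=1,Y=1): P(Y|X) = (1/4)/(1/4) = 1;  -(1/4)·log₂(1) = 0.0000
  (X=2,Y=0): P(Y|X) = (3/16)/(3/16) = 1;  -(3/16)·log₂(1) = 0.0000
H(Y|X) = 0.0000 + 0.0000 + 0.0000
  = 0.0000 bits
H(X) + H(Y|X) = 1.4197 + 0.0000 = 1.4197 bits

Both sides equal 1.4197 bits, so the chain rule holds ✓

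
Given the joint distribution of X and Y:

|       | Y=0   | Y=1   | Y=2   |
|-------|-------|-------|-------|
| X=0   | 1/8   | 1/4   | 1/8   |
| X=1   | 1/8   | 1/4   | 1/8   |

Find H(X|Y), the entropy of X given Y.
Marginal P(Y) (column sums):
  P(Y=0) = 1/8 + 1/8 = 1/4
  P(Y=1) = 1/4 + 1/4 = 1/2
  P(Y=2) = 1/8 + 1/8 = 1/4

H(X|Y) = -Σ P(X,Y)·log₂ P(X|Y), where P(X|Y) = P(X,Y) / P(Y)
  (X=0,Y=0): P(X|Y) = (1/8)/(1/4) = 1/2;  -(1/8)·log₂(1/2) = 0.1250
  (X=0,Y=1): P(X|Y) = (1/4)/(1/2) = 1/2;  -(1/4)·log₂(1/2) = 0.2500
  (X=0,Y=2): P(X|Y) = (1/8)/(1/4) = 1/2;  -(1/8)·log₂(1/2) = 0.1250
  (X=1,Y=0): P(X|Y) = (1/8)/(1/4) = 1/2;  -(1/8)·log₂(1/2) = 0.1250
  (X=1,Y=1): P(X|Y) = (1/4)/(1/2) = 1/2;  -(1/4)·log₂(1/2) = 0.2500
  (X=1,Y=2): P(X|Y) = (1/8)/(1/4) = 1/2;  -(1/8)·log₂(1/2) = 0.1250
H(X|Y) = 0.1250 + 0.2500 + 0.1250 + 0.1250 + 0.2500 + 0.1250
  = 1.0000 bits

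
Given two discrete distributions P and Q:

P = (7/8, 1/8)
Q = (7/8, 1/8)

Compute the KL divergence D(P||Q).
D(P||Q) = Σ P(i) log₂(P(i)/Q(i))
  i=0: (7/8) × log₂((7/8)/(7/8)) = (7/8) × log₂(1) = 0.0000
  i=1: (1/8) × log₂((1/8)/(1/8)) = (1/8) × log₂(1) = 0.0000
D(P||Q) = 0.0000 + 0.0000
  = 0.0000 bits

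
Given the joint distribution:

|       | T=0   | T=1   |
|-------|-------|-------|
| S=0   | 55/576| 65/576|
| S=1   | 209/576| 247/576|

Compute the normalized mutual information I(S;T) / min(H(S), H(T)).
Marginal P(S) (row sums):
  P(S=0) = 55/576 + 65/576 = 5/24
  P(S=1) = 209/576 + 247/576 = 19/24
Marginal P(T) (column sums):
  P(T=0) = 55/576 + 209/576 = 11/24
  P(T=1) = 65/576 + 247/576 = 13/24

H(S) = -[(5/24)·log₂(5/24) + (19/24)·log₂(19/24)]
  = 0.4715 + 0.2668
  = 0.7383 bits
H(T) = -[(11/24)·log₂(11/24) + (13/24)·log₂(13/24)]
  = 0.5159 + 0.4791
  = 0.9950 bits
H(S,T) = -[(55/576)·log₂(55/576) + (65/576)·log₂(65/576) + (209/576)·log₂(209/576) + (247/576)·log₂(247/576)]
  = 0.3236 + 0.3552 + 0.5307 + 0.5238
  = 1.7333 bits

I(S;T) = H(S) + H(T) - H(S,T)
  = 0.7383 + 0.9950 - 1.7333
  = 0.0000 bits

min(H(S), H(T)) = min(0.7383, 0.9950) = 0.7383 bits
Normalized MI = 0.0000 / 0.7383 = 0.0000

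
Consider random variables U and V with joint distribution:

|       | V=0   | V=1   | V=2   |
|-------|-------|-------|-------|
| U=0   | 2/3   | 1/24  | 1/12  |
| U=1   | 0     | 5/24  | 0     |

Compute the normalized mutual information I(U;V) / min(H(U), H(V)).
Marginal P(U) (row sums):
  P(U=0) = 2/3 + 1/24 + 1/12 = 19/24
  P(U=1) = 0 + 5/24 + 0 = 5/24
Marginal P(V) (column sums):
  P(V=0) = 2/3 + 0 = 2/3
  P(V=1) = 1/24 + 5/24 = 1/4
  P(V=2) = 1/12 + 0 = 1/12

H(U) = -[(19/24)·log₂(19/24) + (5/24)·log₂(5/24)]
  = 0.2668 + 0.4715
  = 0.7383 bits
H(V) = -[(2/3)·log₂(2/3) + (1/4)·log₂(1/4) + (1/12)·log₂(1/12)]
  = 0.3900 + 0.5000 + 0.2987
  = 1.1887 bits
H(U,V) = -[(2/3)·log₂(2/3) + (1/24)·log₂(1/24) + (1/12)·log₂(1/12) + (5/24)·log₂(5/24)]
  = 0.3900 + 0.1910 + 0.2987 + 0.4715
  = 1.3512 bits

I(U;V) = H(U) + H(V) - H(U,V)
  = 0.7383 + 1.1887 - 1.3512
  = 0.5758 bits

min(H(U), H(V)) = min(0.7383, 1.1887) = 0.7383 bits
Normalized MI = 0.5758 / 0.7383 = 0.7799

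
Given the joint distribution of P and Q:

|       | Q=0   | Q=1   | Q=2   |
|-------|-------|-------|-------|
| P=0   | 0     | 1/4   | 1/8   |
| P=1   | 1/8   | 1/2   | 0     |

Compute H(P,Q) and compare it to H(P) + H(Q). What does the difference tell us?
Marginal P(P) (row sums):
  P(P=0) = 0 + 1/4 + 1/8 = 3/8
  P(P=1) = 1/8 + 1/2 + 0 = 5/8
Marginal P(Q) (column sums):
  P(Q=0) = 0 + 1/8 = 1/8
  P(Q=1) = 1/4 + 1/2 = 3/4
  P(Q=2) = 1/8 + 0 = 1/8

H(P,Q) = -[(1/4)·log₂(1/4) + (1/8)·log₂(1/8) + (1/8)·log₂(1/8) + (1/2)·log₂(1/2)]
  = 0.5000 + 0.3750 + 0.3750 + 0.5000
  = 1.7500 bits
H(P) = -[(3/8)·log₂(3/8) + (5/8)·log₂(5/8)]
  = 0.5306 + 0.4238
  = 0.9544 bits
H(Q) = -[(1/8)·log₂(1/8) + (3/4)·log₂(3/4) + (1/8)·log₂(1/8)]
  = 0.3750 + 0.3113 + 0.3750
  = 1.0613 bits

H(P) + H(Q) = 0.9544 + 1.0613 = 2.0157 bits
Difference: H(P) + H(Q) - H(P,Q) = 2.0157 - 1.7500 = 0.2657 bits = I(P;Q)

The difference is the mutual information; it is positive here, so P and Q are dependent (knowing one reduces uncertainty about the other by 0.2657 bits).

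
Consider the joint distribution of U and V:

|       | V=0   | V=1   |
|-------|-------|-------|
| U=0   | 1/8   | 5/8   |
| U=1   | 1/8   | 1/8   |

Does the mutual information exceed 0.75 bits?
Marginal P(U) (row sums):
  P(U=0) = 1/8 + 5/8 = 3/4
  P(U=1) = 1/8 + 1/8 = 1/4
Marginal P(V) (column sums):
  P(V=0) = 1/8 + 1/8 = 1/4
  P(V=1) = 5/8 + 1/8 = 3/4

H(U) = -[(3/4)·log₂(3/4) + (1/4)·log₂(1/4)]
  = 0.3113 + 0.5000
  = 0.8113 bits
H(V) = -[(1/4)·log₂(1/4) + (3/4)·log₂(3/4)]
  = 0.5000 + 0.3113
  = 0.8113 bits
H(U,V) = -[(1/8)·log₂(1/8) + (5/8)·log₂(5/8) + (1/8)·log₂(1/8) + (1/8)·log₂(1/8)]
  = 0.3750 + 0.4238 + 0.3750 + 0.3750
  = 1.5488 bits

I(U;V) = H(U) + H(V) - H(U,V)
  = 0.8113 + 0.8113 - 1.5488
  = 0.0738 bits

No. I(U;V) = 0.0738 bits, which is ≤ 0.75 bits.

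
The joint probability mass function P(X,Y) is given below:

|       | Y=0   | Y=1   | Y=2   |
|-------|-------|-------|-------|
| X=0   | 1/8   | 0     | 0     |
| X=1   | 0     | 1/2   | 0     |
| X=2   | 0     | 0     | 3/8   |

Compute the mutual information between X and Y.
Marginal P(X) (row sums):
  P(X=0) = 1/8 + 0 + 0 = 1/8
  P(X=1) = 0 + 1/2 + 0 = 1/2
  P(X=2) = 0 + 0 + 3/8 = 3/8
Marginal P(Y) (column sums):
  P(Y=0) = 1/8 + 0 + 0 = 1/8
  P(Y=1) = 0 + 1/2 + 0 = 1/2
  P(Y=2) = 0 + 0 + 3/8 = 3/8

H(X) = -[(1/8)·log₂(1/8) + (1/2)·log₂(1/2) + (3/8)·log₂(3/8)]
  = 0.3750 + 0.5000 + 0.5306
  = 1.4056 bits
H(Y) = -[(1/8)·log₂(1/8) + (1/2)·log₂(1/2) + (3/8)·log₂(3/8)]
  = 0.3750 + 0.5000 + 0.5306
  = 1.4056 bits
H(X,Y) = -[(1/8)·log₂(1/8) + (1/2)·log₂(1/2) + (3/8)·log₂(3/8)]
  = 0.3750 + 0.5000 + 0.5306
  = 1.4056 bits

I(X;Y) = H(X) + H(Y) - H(X,Y)
  = 1.4056 + 1.4056 - 1.4056
  = 1.4056 bits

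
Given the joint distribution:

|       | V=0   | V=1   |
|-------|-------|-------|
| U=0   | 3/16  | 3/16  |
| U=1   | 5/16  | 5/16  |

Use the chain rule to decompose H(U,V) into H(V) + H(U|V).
By the chain rule: H(U,V) = H(V) + H(U|V)

Marginal P(V) (column sums):
  P(V=0) = 3/16 + 5/16 = 1/2
  P(V=1) = 3/16 + 5/16 = 1/2
H(V) = -[(1/2)·log₂(1/2) + (1/2)·log₂(1/2)]
  = 0.5000 + 0.5000
  = 1.0000 bits
H(U|V) = -Σ P(U,V)·log₂ P(U|V), where P(U|V) = P(U,V) / P(V)
  (U=0,V=0): P(U|V) = (3/16)/(1/2) = 3/8;  -(3/16)·log₂(3/8) = 0.2653
  (U=0,V=1): P(U|V) = (3/16)/(1/2) = 3/8;  -(3/16)·log₂(3/8) = 0.2653
  (U=1,V=0): P(U|V) = (5/16)/(1/2) = 5/8;  -(5/16)·log₂(5/8) = 0.2119
  (U=1,V=1): P(U|V) = (5/16)/(1/2) = 5/8;  -(5/16)·log₂(5/8) = 0.2119
H(U|V) = 0.2653 + 0.2653 + 0.2119 + 0.2119
  = 0.9544 bits

H(U,V) = H(V) + H(U|V) = 1.0000 + 0.9544 = 1.9544 bits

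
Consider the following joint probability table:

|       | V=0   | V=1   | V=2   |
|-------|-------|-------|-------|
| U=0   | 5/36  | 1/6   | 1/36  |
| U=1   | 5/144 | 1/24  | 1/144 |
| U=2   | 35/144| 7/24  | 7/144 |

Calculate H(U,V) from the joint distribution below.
H(U,V) = -Σ P(U,V) log₂ P(U,V), summed over the non-zero cells:
H(U,V) = -[(5/36)·log₂(5/36) + (1/6)·log₂(1/6) + (1/36)·log₂(1/36) + (5/144)·log₂(5/144) + (1/24)·log₂(1/24) + (1/144)·log₂(1/144) + (35/144)·log₂(35/144) + (7/24)·log₂(7/24) + (7/144)·log₂(7/144)]
  = 0.3956 + 0.4308 + 0.1436 + 0.1683 + 0.1910 + 0.0498 + 0.4960 + 0.5185 + 0.2121
  = 2.6057 bits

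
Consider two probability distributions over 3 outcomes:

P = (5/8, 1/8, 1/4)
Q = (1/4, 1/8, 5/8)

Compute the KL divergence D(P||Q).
D(P||Q) = Σ P(i) log₂(P(i)/Q(i))
  i=0: (5/8) × log₂((5/8)/(1/4)) = (5/8) × log₂(5/2) = 0.8262
  i=1: (1/8) × log₂((1/8)/(1/8)) = (1/8) × log₂(1) = 0.0000
  i=2: (1/4) × log₂((1/4)/(5/8)) = (1/4) × log₂(2/5) = -0.3305
D(P||Q) = 0.8262 + 0.0000 - 0.3305
  = 0.4957 bits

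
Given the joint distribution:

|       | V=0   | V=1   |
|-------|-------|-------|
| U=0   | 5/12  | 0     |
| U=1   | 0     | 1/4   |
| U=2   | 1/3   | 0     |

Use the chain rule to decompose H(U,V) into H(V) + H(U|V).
By the chain rule: H(U,V) = H(V) + H(U|V)

Marginal P(V) (column sums):
  P(V=0) = 5/12 + 0 + 1/3 = 3/4
  P(V=1) = 0 + 1/4 + 0 = 1/4
H(V) = -[(3/4)·log₂(3/4) + (1/4)·log₂(1/4)]
  = 0.3113 + 0.5000
  = 0.8113 bits
H(U|V) = -Σ P(U,V)·log₂ P(U|V), where P(U|V) = P(U,V) / P(V)
  (cells with P(U,V) = 0 contribute 0)
  (U=0,V=0): P(U|V) = (5/12)/(3/4) = 5/9;  -(5/12)·log₂(5/9) = 0.3533
  (U=1,V=1): P(U|V) = (1/4)/(1/4) = 1;  -(1/4)·log₂(1) = 0.0000
  (U=2,V=0): P(U|V) = (1/3)/(3/4) = 4/9;  -(1/3)·log₂(4/9) = 0.3900
H(U|V) = 0.3533 + 0.0000 + 0.3900
  = 0.7433 bits

H(U,V) = H(V) + H(U|V) = 0.8113 + 0.7433 = 1.5546 bits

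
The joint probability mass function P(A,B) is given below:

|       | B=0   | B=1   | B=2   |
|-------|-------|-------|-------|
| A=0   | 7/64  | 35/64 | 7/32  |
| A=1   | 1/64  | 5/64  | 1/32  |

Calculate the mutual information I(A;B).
Marginal P(A) (row sums):
  P(A=0) = 7/64 + 35/64 + 7/32 = 7/8
  P(A=1) = 1/64 + 5/64 + 1/32 = 1/8
Marginal P(B) (column sums):
  P(B=0) = 7/64 + 1/64 = 1/8
  P(B=1) = 35/64 + 5/64 = 5/8
  P(B=2) = 7/32 + 1/32 = 1/4

H(A) = -[(7/8)·log₂(7/8) + (1/8)·log₂(1/8)]
  = 0.1686 + 0.3750
  = 0.5436 bits
H(B) = -[(1/8)·log₂(1/8) + (5/8)·log₂(5/8) + (1/4)·log₂(1/4)]
  = 0.3750 + 0.4238 + 0.5000
  = 1.2988 bits
H(A,B) = -[(7/64)·log₂(7/64) + (35/64)·log₂(35/64) + (7/32)·log₂(7/32) + (1/64)·log₂(1/64) + (5/64)·log₂(5/64) + (1/32)·log₂(1/32)]
  = 0.3492 + 0.4762 + 0.4796 + 0.0938 + 0.2873 + 0.1563
  = 1.8424 bits

I(A;B) = H(A) + H(B) - H(A,B)
  = 0.5436 + 1.2988 - 1.8424
  = 0.0000 bits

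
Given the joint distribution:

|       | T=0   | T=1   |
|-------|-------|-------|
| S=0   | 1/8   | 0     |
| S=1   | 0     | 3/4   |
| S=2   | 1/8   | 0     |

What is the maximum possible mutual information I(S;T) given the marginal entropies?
The upper bound on mutual information is I(S;T) ≤ min(H(S), H(T)).

Marginal P(S) (row sums):
  P(S=0) = 1/8 + 0 = 1/8
  P(S=1) = 0 + 3/4 = 3/4
  P(S=2) = 1/8 + 0 = 1/8
Marginal P(T) (column sums):
  P(T=0) = 1/8 + 0 + 1/8 = 1/4
  P(T=1) = 0 + 3/4 + 0 = 3/4

H(S) = -[(1/8)·log₂(1/8) + (3/4)·log₂(3/4) + (1/8)·log₂(1/8)]
  = 0.3750 + 0.3113 + 0.3750
  = 1.0613 bits
H(T) = -[(1/4)·log₂(1/4) + (3/4)·log₂(3/4)]
  = 0.5000 + 0.3113
  = 0.8113 bits

Maximum possible I(S;T) = min(1.0613, 0.8113) = 0.8113 bits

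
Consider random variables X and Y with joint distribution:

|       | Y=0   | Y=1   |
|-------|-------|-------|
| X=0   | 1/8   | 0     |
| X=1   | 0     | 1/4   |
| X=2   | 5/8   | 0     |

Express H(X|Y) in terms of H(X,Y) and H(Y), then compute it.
H(X|Y) = H(X,Y) - H(Y)

Marginal P(Y) (column sums):
  P(Y=0) = 1/8 + 0 + 5/8 = 3/4
  P(Y=1) = 0 + 1/4 + 0 = 1/4

H(X,Y) = -[(1/8)·log₂(1/8) + (1/4)·log₂(1/4) + (5/8)·log₂(5/8)]
  = 0.3750 + 0.5000 + 0.4238
  = 1.2988 bits
H(Y) = -[(3/4)·log₂(3/4) + (1/4)·log₂(1/4)]
  = 0.3113 + 0.5000
  = 0.8113 bits

H(X|Y) = 1.2988 - 0.8113 = 0.4875 bits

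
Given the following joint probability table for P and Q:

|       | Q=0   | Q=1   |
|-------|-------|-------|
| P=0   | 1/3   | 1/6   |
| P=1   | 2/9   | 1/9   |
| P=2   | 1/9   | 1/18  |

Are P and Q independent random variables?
Marginal P(P) (row sums):
  P(P=0) = 1/3 + 1/6 = 1/2
  P(P=1) = 2/9 + 1/9 = 1/3
  P(P=2) = 1/9 + 1/18 = 1/6
Marginal P(Q) (column sums):
  P(Q=0) = 1/3 + 2/9 + 1/9 = 2/3
  P(Q=1) = 1/6 + 1/9 + 1/18 = 1/3

P and Q are independent iff P(P=i,Q=j) = P(P=i)·P(Q=j) for every cell.
  P(P=0)·P(Q=0) = 1/2 × 2/3 = 1/3 = P(P=0,Q=0) ✓
  P(P=0)·P(Q=1) = 1/2 × 1/3 = 1/6 = P(P=0,Q=1) ✓
  P(P=1)·P(Q=0) = 1/3 × 2/3 = 2/9 = P(P=1,Q=0) ✓
  P(P=1)·P(Q=1) = 1/3 × 1/3 = 1/9 = P(P=1,Q=1) ✓
  P(P=2)·P(Q=0) = 1/6 × 2/3 = 1/9 = P(P=2,Q=0) ✓
  P(P=2)·P(Q=1) = 1/6 × 1/3 = 1/18 = P(P=2,Q=1) ✓

Yes, P and Q are independent: every cell factors, so I(P;Q) = 0 bits.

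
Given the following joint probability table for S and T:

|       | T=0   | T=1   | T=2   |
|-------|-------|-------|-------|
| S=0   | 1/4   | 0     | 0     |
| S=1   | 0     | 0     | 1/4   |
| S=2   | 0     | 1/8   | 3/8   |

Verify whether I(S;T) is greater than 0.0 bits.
Marginal P(S) (row sums):
  P(S=0) = 1/4 + 0 + 0 = 1/4
  P(S=1) = 0 + 0 + 1/4 = 1/4
  P(S=2) = 0 + 1/8 + 3/8 = 1/2
Marginal P(T) (column sums):
  P(T=0) = 1/4 + 0 + 0 = 1/4
  P(T=1) = 0 + 0 + 1/8 = 1/8
  P(T=2) = 0 + 1/4 + 3/8 = 5/8

H(S) = -[(1/4)·log₂(1/4) + (1/4)·log₂(1/4) + (1/2)·log₂(1/2)]
  = 0.5000 + 0.5000 + 0.5000
  = 1.5000 bits
H(T) = -[(1/4)·log₂(1/4) + (1/8)·log₂(1/8) + (5/8)·log₂(5/8)]
  = 0.5000 + 0.3750 + 0.4238
  = 1.2988 bits
H(S,T) = -[(1/4)·log₂(1/4) + (1/4)·log₂(1/4) + (1/8)·log₂(1/8) + (3/8)·log₂(3/8)]
  = 0.5000 + 0.5000 + 0.3750 + 0.5306
  = 1.9056 bits

I(S;T) = H(S) + H(T) - H(S,T)
  = 1.5000 + 1.2988 - 1.9056
  = 0.8932 bits

Yes. I(S;T) = 0.8932 bits, which is > 0.0 bits.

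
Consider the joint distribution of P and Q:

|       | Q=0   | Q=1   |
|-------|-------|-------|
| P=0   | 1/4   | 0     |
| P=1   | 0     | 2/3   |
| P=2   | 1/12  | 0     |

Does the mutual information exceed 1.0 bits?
Marginal P(P) (row sums):
  P(P=0) = 1/4 + 0 = 1/4
  P(P=1) = 0 + 2/3 = 2/3
  P(P=2) = 1/12 + 0 = 1/12
Marginal P(Q) (column sums):
  P(Q=0) = 1/4 + 0 + 1/12 = 1/3
  P(Q=1) = 0 + 2/3 + 0 = 2/3

H(P) = -[(1/4)·log₂(1/4) + (2/3)·log₂(2/3) + (1/12)·log₂(1/12)]
  = 0.5000 + 0.3900 + 0.2987
  = 1.1887 bits
H(Q) = -[(1/3)·log₂(1/3) + (2/3)·log₂(2/3)]
  = 0.5283 + 0.3900
  = 0.9183 bits
H(P,Q) = -[(1/4)·log₂(1/4) + (2/3)·log₂(2/3) + (1/12)·log₂(1/12)]
  = 0.5000 + 0.3900 + 0.2987
  = 1.1887 bits

I(P;Q) = H(P) + H(Q) - H(P,Q)
  = 1.1887 + 0.9183 - 1.1887
  = 0.9183 bits

No. I(P;Q) = 0.9183 bits, which is ≤ 1.0 bits.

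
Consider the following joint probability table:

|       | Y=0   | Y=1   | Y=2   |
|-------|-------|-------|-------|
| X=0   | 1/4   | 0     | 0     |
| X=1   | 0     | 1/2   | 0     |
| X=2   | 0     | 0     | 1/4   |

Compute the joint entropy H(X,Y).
H(X,Y) = -Σ P(X,Y) log₂ P(X,Y), summed over the non-zero cells:
H(X,Y) = -[(1/4)·log₂(1/4) + (1/2)·log₂(1/2) + (1/4)·log₂(1/4)]
  = 0.5000 + 0.5000 + 0.5000
  = 1.5000 bits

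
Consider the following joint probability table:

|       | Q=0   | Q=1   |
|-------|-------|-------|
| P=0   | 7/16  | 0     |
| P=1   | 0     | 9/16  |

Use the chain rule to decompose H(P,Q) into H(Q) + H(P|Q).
By the chain rule: H(P,Q) = H(Q) + H(P|Q)

Marginal P(Q) (column sums):
  P(Q=0) = 7/16 + 0 = 7/16
  P(Q=1) = 0 + 9/16 = 9/16
H(Q) = -[(7/16)·log₂(7/16) + (9/16)·log₂(9/16)]
  = 0.5218 + 0.4669
  = 0.9887 bits
H(P|Q) = -Σ P(P,Q)·log₂ P(P|Q), where P(P|Q) = P(P,Q) / P(Q)
  (cells with P(P,Q) = 0 contribute 0)
  (P=0,Q=0): P(P|Q) = (7/16)/(7/16) = 1;  -(7/16)·log₂(1) = 0.0000
  (P=1,Q=1): P(P|Q) = (9/16)/(9/16) = 1;  -(9/16)·log₂(1) = 0.0000
H(P|Q) = 0.0000 + 0.0000
  = 0.0000 bits

H(P,Q) = H(Q) + H(P|Q) = 0.9887 + 0.0000 = 0.9887 bits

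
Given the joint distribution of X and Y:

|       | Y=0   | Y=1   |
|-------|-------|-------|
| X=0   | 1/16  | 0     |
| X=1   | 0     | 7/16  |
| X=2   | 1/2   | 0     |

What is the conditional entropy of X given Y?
Marginal P(Y) (column sums):
  P(Y=0) = 1/16 + 0 + 1/2 = 9/16
  P(Y=1) = 0 + 7/16 + 0 = 7/16

H(X|Y) = -Σ P(X,Y)·log₂ P(X|Y), where P(X|Y) = P(X,Y) / P(Y)
  (cells with P(X,Y) = 0 contribute 0)
  (X=0,Y=0): P(X|Y) = (1/16)/(9/16) = 1/9;  -(1/16)·log₂(1/9) = 0.1981
  (X=1,Y=1): P(X|Y) = (7/16)/(7/16) = 1;  -(7/16)·log₂(1) = 0.0000
  (X=2,Y=0): P(X|Y) = (1/2)/(9/16) = 8/9;  -(1/2)·log₂(8/9) = 0.0850
H(X|Y) = 0.1981 + 0.0000 + 0.0850
  = 0.2831 bits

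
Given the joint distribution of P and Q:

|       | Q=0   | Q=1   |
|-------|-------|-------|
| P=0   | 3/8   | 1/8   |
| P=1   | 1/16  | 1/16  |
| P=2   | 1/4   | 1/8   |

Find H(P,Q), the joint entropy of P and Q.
H(P,Q) = -Σ P(P,Q) log₂ P(P,Q), summed over the non-zero cells:
H(P,Q) = -[(3/8)·log₂(3/8) + (1/8)·log₂(1/8) + (1/16)·log₂(1/16) + (1/16)·log₂(1/16) + (1/4)·log₂(1/4) + (1/8)·log₂(1/8)]
  = 0.5306 + 0.3750 + 0.2500 + 0.2500 + 0.5000 + 0.3750
  = 2.2806 bits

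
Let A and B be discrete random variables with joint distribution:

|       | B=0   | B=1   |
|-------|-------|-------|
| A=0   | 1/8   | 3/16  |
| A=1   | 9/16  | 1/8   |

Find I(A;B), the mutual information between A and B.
Marginal P(A) (row sums):
  P(A=0) = 1/8 + 3/16 = 5/16
  P(A=1) = 9/16 + 1/8 = 11/16
Marginal P(B) (column sums):
  P(B=0) = 1/8 + 9/16 = 11/16
  P(B=1) = 3/16 + 1/8 = 5/16

H(A) = -[(5/16)·log₂(5/16) + (11/16)·log₂(11/16)]
  = 0.5244 + 0.3716
  = 0.8960 bits
H(B) = -[(11/16)·log₂(11/16) + (5/16)·log₂(5/16)]
  = 0.3716 + 0.5244
  = 0.8960 bits
H(A,B) = -[(1/8)·log₂(1/8) + (3/16)·log₂(3/16) + (9/16)·log₂(9/16) + (1/8)·log₂(1/8)]
  = 0.3750 + 0.4528 + 0.4669 + 0.3750
  = 1.6697 bits

I(A;B) = H(A) + H(B) - H(A,B)
  = 0.8960 + 0.8960 - 1.6697
  = 0.1223 bits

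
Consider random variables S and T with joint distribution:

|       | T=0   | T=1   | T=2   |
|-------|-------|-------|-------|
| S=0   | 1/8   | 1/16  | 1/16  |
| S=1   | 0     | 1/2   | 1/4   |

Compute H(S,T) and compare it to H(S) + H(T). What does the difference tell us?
Marginal P(S) (row sums):
  P(S=0) = 1/8 + 1/16 + 1/16 = 1/4
  P(S=1) = 0 + 1/2 + 1/4 = 3/4
Marginal P(T) (column sums):
  P(T=0) = 1/8 + 0 = 1/8
  P(T=1) = 1/16 + 1/2 = 9/16
  P(T=2) = 1/16 + 1/4 = 5/16

H(S,T) = -[(1/8)·log₂(1/8) + (1/16)·log₂(1/16) + (1/16)·log₂(1/16) + (1/2)·log₂(1/2) + (1/4)·log₂(1/4)]
  = 0.3750 + 0.2500 + 0.2500 + 0.5000 + 0.5000
  = 1.8750 bits
H(S) = -[(1/4)·log₂(1/4) + (3/4)·log₂(3/4)]
  = 0.5000 + 0.3113
  = 0.8113 bits
H(T) = -[(1/8)·log₂(1/8) + (9/16)·log₂(9/16) + (5/16)·log₂(5/16)]
  = 0.3750 + 0.4669 + 0.5244
  = 1.3663 bits

H(S) + H(T) = 0.8113 + 1.3663 = 2.1776 bits
Difference: H(S) + H(T) - H(S,T) = 2.1776 - 1.8750 = 0.3026 bits = I(S;T)

The difference is the mutual information; it is positive here, so S and T are dependent (knowing one reduces uncertainty about the other by 0.3026 bits).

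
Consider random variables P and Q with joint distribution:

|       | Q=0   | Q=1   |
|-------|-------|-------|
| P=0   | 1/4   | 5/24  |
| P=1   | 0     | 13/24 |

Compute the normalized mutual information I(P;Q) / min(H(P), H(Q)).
Marginal P(P) (row sums):
  P(P=0) = 1/4 + 5/24 = 11/24
  P(P=1) = 0 + 13/24 = 13/24
Marginal P(Q) (column sums):
  P(Q=0) = 1/4 + 0 = 1/4
  P(Q=1) = 5/24 + 13/24 = 3/4

H(P) = -[(11/24)·log₂(11/24) + (13/24)·log₂(13/24)]
  = 0.5159 + 0.4791
  = 0.9950 bits
H(Q) = -[(1/4)·log₂(1/4) + (3/4)·log₂(3/4)]
  = 0.5000 + 0.3113
  = 0.8113 bits
H(P,Q) = -[(1/4)·log₂(1/4) + (5/24)·log₂(5/24) + (13/24)·log₂(13/24)]
  = 0.5000 + 0.4715 + 0.4791
  = 1.4506 bits

I(P;Q) = H(P) + H(Q) - H(P,Q)
  = 0.9950 + 0.8113 - 1.4506
  = 0.3557 bits

min(H(P), H(Q)) = min(0.9950, 0.8113) = 0.8113 bits
Normalized MI = 0.3557 / 0.8113 = 0.4384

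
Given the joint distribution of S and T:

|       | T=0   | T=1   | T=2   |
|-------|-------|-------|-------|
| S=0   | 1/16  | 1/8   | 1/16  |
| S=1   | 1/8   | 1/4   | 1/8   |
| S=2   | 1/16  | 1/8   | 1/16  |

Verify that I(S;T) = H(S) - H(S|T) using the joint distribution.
Left side, from I(S;T) = H(S) + H(T) - H(S,T):
Marginal P(S) (row sums):
  P(S=0) = 1/16 + 1/8 + 1/16 = 1/4
  P(S=1) = 1/8 + 1/4 + 1/8 = 1/2
  P(S=2) = 1/16 + 1/8 + 1/16 = 1/4
Marginal P(T) (column sums):
  P(T=0) = 1/16 + 1/8 + 1/16 = 1/4
  P(T=1) = 1/8 + 1/4 + 1/8 = 1/2
  P(T=2) = 1/16 + 1/8 + 1/16 = 1/4

H(S) = -[(1/4)·log₂(1/4) + (1/2)·log₂(1/2) + (1/4)·log₂(1/4)]
  = 0.5000 + 0.5000 + 0.5000
  = 1.5000 bits
H(T) = -[(1/4)·log₂(1/4) + (1/2)·log₂(1/2) + (1/4)·log₂(1/4)]
  = 0.5000 + 0.5000 + 0.5000
  = 1.5000 bits
H(S,T) = -[(1/16)·log₂(1/16) + (1/8)·log₂(1/8) + (1/16)·log₂(1/16) + (1/8)·log₂(1/8) + (1/4)·log₂(1/4) + (1/8)·log₂(1/8) + (1/16)·log₂(1/16) + (1/8)·log₂(1/8) + (1/16)·log₂(1/16)]
  = 0.2500 + 0.3750 + 0.2500 + 0.3750 + 0.5000 + 0.3750 + 0.2500 + 0.3750 + 0.2500
  = 3.0000 bits

I(S;T) = H(S) + H(T) - H(S,T)
  = 1.5000 + 1.5000 - 3.0000
  = 0.0000 bits

Right side, with H(S|T) computed directly from the conditional probabilities:
H(S|T) = -Σ P(S,T)·log₂ P(S|T), where P(S|T) = P(S,T) / P(T)
  (S=0,T=0): P(S|T) = (1/16)/(1/4) = 1/4;  -(1/16)·log₂(1/4) = 0.1250
  (S=0,T=1): P(S|T) = (1/8)/(1/2) = 1/4;  -(1/8)·log₂(1/4) = 0.2500
  (S=0,T=2): P(S|T) = (1/16)/(1/4) = 1/4;  -(1/16)·log₂(1/4) = 0.1250
  (S=1,T=0): P(S|T) = (1/8)/(1/4) = 1/2;  -(1/8)·log₂(1/2) = 0.1250
  (S=1,T=1): P(S|T) = (1/4)/(1/2) = 1/2;  -(1/4)·log₂(1/2) = 0.2500
  (S=1,T=2): P(S|T) = (1/8)/(1/4) = 1/2;  -(1/8)·log₂(1/2) = 0.1250
  (S=2,T=0): P(S|T) = (1/16)/(1/4) = 1/4;  -(1/16)·log₂(1/4) = 0.1250
  (S=2,T=1): P(S|T) = (1/8)/(1/2) = 1/4;  -(1/8)·log₂(1/4) = 0.2500
  (S=2,T=2): P(S|T) = (1/16)/(1/4) = 1/4;  -(1/16)·log₂(1/4) = 0.1250
H(S|T) = 0.1250 + 0.2500 + 0.1250 + 0.1250 + 0.2500 + 0.1250 + 0.1250 + 0.2500 + 0.1250
  = 1.5000 bits
H(S) - H(S|T) = 1.5000 - 1.5000 = 0.0000 bits

Both sides equal 0.0000 bits, so I(S;T) = H(S) - H(S|T) ✓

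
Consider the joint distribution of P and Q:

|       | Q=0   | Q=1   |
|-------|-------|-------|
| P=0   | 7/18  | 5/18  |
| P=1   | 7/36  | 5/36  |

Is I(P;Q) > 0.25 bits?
Marginal P(P) (row sums):
  P(P=0) = 7/18 + 5/18 = 2/3
  P(P=1) = 7/36 + 5/36 = 1/3
Marginal P(Q) (column sums):
  P(Q=0) = 7/18 + 7/36 = 7/12
  P(Q=1) = 5/18 + 5/36 = 5/12

H(P) = -[(2/3)·log₂(2/3) + (1/3)·log₂(1/3)]
  = 0.3900 + 0.5283
  = 0.9183 bits
H(Q) = -[(7/12)·log₂(7/12) + (5/12)·log₂(5/12)]
  = 0.4536 + 0.5263
  = 0.9799 bits
H(P,Q) = -[(7/18)·log₂(7/18) + (5/18)·log₂(5/18) + (7/36)·log₂(7/36) + (5/36)·log₂(5/36)]
  = 0.5299 + 0.5133 + 0.4594 + 0.3956
  = 1.8982 bits

I(P;Q) = H(P) + H(Q) - H(P,Q)
  = 0.9183 + 0.9799 - 1.8982
  = 0.0000 bits

No. I(P;Q) = 0.0000 bits, which is ≤ 0.25 bits.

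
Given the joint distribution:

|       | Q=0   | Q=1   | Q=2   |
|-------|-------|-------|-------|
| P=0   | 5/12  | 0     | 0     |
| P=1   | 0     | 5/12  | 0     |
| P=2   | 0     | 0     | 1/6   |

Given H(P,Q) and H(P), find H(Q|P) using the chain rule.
From the chain rule: H(P,Q) = H(P) + H(Q|P)
Therefore: H(Q|P) = H(P,Q) - H(P)

H(P,Q) = -[(5/12)·log₂(5/12) + (5/12)·log₂(5/12) + (1/6)·log₂(1/6)]
  = 0.5263 + 0.5263 + 0.4308
  = 1.4834 bits
Marginal P(P) (row sums):
  P(P=0) = 5/12 + 0 + 0 = 5/12
  P(P=1) = 0 + 5/12 + 0 = 5/12
  P(P=2) = 0 + 0 + 1/6 = 1/6
H(P) = -[(5/12)·log₂(5/12) + (5/12)·log₂(5/12) + (1/6)·log₂(1/6)]
  = 0.5263 + 0.5263 + 0.4308
  = 1.4834 bits

H(Q|P) = 1.4834 - 1.4834 = 0.0000 bits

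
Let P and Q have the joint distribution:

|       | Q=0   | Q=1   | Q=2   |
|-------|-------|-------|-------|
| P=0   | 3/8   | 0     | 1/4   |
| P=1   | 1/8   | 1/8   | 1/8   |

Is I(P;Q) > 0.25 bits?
Marginal P(P) (row sums):
  P(P=0) = 3/8 + 0 + 1/4 = 5/8
  P(P=1) = 1/8 + 1/8 + 1/8 = 3/8
Marginal P(Q) (column sums):
  P(Q=0) = 3/8 + 1/8 = 1/2
  P(Q=1) = 0 + 1/8 = 1/8
  P(Q=2) = 1/4 + 1/8 = 3/8

H(P) = -[(5/8)·log₂(5/8) + (3/8)·log₂(3/8)]
  = 0.4238 + 0.5306
  = 0.9544 bits
H(Q) = -[(1/2)·log₂(1/2) + (1/8)·log₂(1/8) + (3/8)·log₂(3/8)]
  = 0.5000 + 0.3750 + 0.5306
  = 1.4056 bits
H(P,Q) = -[(3/8)·log₂(3/8) + (1/4)·log₂(1/4) + (1/8)·log₂(1/8) + (1/8)·log₂(1/8) + (1/8)·log₂(1/8)]
  = 0.5306 + 0.5000 + 0.3750 + 0.3750 + 0.3750
  = 2.1556 bits

I(P;Q) = H(P) + H(Q) - H(P,Q)
  = 0.9544 + 1.4056 - 2.1556
  = 0.2044 bits

No. I(P;Q) = 0.2044 bits, which is ≤ 0.25 bits.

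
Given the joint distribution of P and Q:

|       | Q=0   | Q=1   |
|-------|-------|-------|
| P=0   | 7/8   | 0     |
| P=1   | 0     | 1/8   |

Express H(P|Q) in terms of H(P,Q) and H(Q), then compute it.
H(P|Q) = H(P,Q) - H(Q)

Marginal P(Q) (column sums):
  P(Q=0) = 7/8 + 0 = 7/8
  P(Q=1) = 0 + 1/8 = 1/8

H(P,Q) = -[(7/8)·log₂(7/8) + (1/8)·log₂(1/8)]
  = 0.1686 + 0.3750
  = 0.5436 bits
H(Q) = -[(7/8)·log₂(7/8) + (1/8)·log₂(1/8)]
  = 0.1686 + 0.3750
  = 0.5436 bits

H(P|Q) = 0.5436 - 0.5436 = 0.0000 bits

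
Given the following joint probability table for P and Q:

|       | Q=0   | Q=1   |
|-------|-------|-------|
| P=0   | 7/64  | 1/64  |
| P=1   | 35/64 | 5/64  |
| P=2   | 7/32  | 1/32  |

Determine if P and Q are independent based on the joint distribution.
Marginal P(P) (row sums):
  P(P=0) = 7/64 + 1/64 = 1/8
  P(P=1) = 35/64 + 5/64 = 5/8
  P(P=2) = 7/32 + 1/32 = 1/4
Marginal P(Q) (column sums):
  P(Q=0) = 7/64 + 35/64 + 7/32 = 7/8
  P(Q=1) = 1/64 + 5/64 + 1/32 = 1/8

P and Q are independent iff P(P=i,Q=j) = P(P=i)·P(Q=j) for every cell.
  P(P=0)·P(Q=0) = 1/8 × 7/8 = 7/64 = P(P=0,Q=0) ✓
  P(P=0)·P(Q=1) = 1/8 × 1/8 = 1/64 = P(P=0,Q=1) ✓
  P(P=1)·P(Q=0) = 5/8 × 7/8 = 35/64 = P(P=1,Q=0) ✓
  P(P=1)·P(Q=1) = 5/8 × 1/8 = 5/64 = P(P=1,Q=1) ✓
  P(P=2)·P(Q=0) = 1/4 × 7/8 = 7/32 = P(P=2,Q=0) ✓
  P(P=2)·P(Q=1) = 1/4 × 1/8 = 1/32 = P(P=2,Q=1) ✓

Yes, P and Q are independent: every cell factors, so I(P;Q) = 0 bits.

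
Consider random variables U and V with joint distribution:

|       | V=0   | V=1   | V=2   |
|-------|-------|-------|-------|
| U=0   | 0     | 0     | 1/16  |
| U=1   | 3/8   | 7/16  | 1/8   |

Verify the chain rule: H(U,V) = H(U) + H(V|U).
Left side:
H(U,V) = -[(1/16)·log₂(1/16) + (3/8)·log₂(3/8) + (7/16)·log₂(7/16) + (1/8)·log₂(1/8)]
  = 0.2500 + 0.5306 + 0.5218 + 0.3750
  = 1.6774 bits

Right side:
Marginal P(U) (row sums):
  P(U=0) = 0 + 0 + 1/16 = 1/16
  P(U=1) = 3/8 + 7/16 + 1/8 = 15/16
H(U) = -[(1/16)·log₂(1/16) + (15/16)·log₂(15/16)]
  = 0.2500 + 0.0873
  = 0.3373 bits
H(V|U) = -Σ P(U,V)·log₂ P(V|U), where P(V|U) = P(U,V) / P(U)
  (cells with P(U,V) = 0 contribute 0)
  (U=0,V=2): P(V|U) = (1/16)/(1/16) = 1;  -(1/16)·log₂(1) = 0.0000
  (U=1,V=0): P(V|U) = (3/8)/(15/16) = 2/5;  -(3/8)·log₂(2/5) = 0.4957
  (U=1,V=1): P(V|U) = (7/16)/(15/16) = 7/15;  -(7/16)·log₂(7/15) = 0.4810
  (U=1,V=2): P(V|U) = (1/8)/(15/16) = 2/15;  -(1/8)·log₂(2/15) = 0.3634
H(V|U) = 0.0000 + 0.4957 + 0.4810 + 0.3634
  = 1.3401 bits
H(U) + H(V|U) = 0.3373 + 1.3401 = 1.6774 bits

Both sides equal 1.6774 bits, so the chain rule holds ✓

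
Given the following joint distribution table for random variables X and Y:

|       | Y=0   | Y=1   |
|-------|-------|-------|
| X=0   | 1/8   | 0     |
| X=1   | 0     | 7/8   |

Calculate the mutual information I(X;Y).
Marginal P(X) (row sums):
  P(X=0) = 1/8 + 0 = 1/8
  P(X=1) = 0 + 7/8 = 7/8
Marginal P(Y) (column sums):
  P(Y=0) = 1/8 + 0 = 1/8
  P(Y=1) = 0 + 7/8 = 7/8

H(X) = -[(1/8)·log₂(1/8) + (7/8)·log₂(7/8)]
  = 0.3750 + 0.1686
  = 0.5436 bits
H(Y) = -[(1/8)·log₂(1/8) + (7/8)·log₂(7/8)]
  = 0.3750 + 0.1686
  = 0.5436 bits
H(X,Y) = -[(1/8)·log₂(1/8) + (7/8)·log₂(7/8)]
  = 0.3750 + 0.1686
  = 0.5436 bits

I(X;Y) = H(X) + H(Y) - H(X,Y)
  = 0.5436 + 0.5436 - 0.5436
  = 0.5436 bits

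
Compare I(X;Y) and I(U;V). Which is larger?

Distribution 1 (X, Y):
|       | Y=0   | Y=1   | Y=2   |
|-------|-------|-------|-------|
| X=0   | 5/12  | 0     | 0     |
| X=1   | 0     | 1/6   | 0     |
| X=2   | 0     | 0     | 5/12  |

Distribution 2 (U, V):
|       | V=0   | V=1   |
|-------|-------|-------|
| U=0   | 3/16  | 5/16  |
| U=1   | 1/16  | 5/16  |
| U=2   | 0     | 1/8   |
Distribution 1 (X, Y):
Marginal P(X) (row sums):
  P(X=0) = 5/12 + 0 + 0 = 5/12
  P(X=1) = 0 + 1/6 + 0 = 1/6
  P(X=2) = 0 + 0 + 5/12 = 5/12
Marginal P(Y) (column sums):
  P(Y=0) = 5/12 + 0 + 0 = 5/12
  P(Y=1) = 0 + 1/6 + 0 = 1/6
  P(Y=2) = 0 + 0 + 5/12 = 5/12

H(X) = -[(5/12)·log₂(5/12) + (1/6)·log₂(1/6) + (5/12)·log₂(5/12)]
  = 0.5263 + 0.4308 + 0.5263
  = 1.4834 bits
H(Y) = -[(5/12)·log₂(5/12) + (1/6)·log₂(1/6) + (5/12)·log₂(5/12)]
  = 0.5263 + 0.4308 + 0.5263
  = 1.4834 bits
H(X,Y) = -[(5/12)·log₂(5/12) + (1/6)·log₂(1/6) + (5/12)·log₂(5/12)]
  = 0.5263 + 0.4308 + 0.5263
  = 1.4834 bits

I(X;Y) = H(X) + H(Y) - H(X,Y)
  = 1.4834 + 1.4834 - 1.4834
  = 1.4834 bits

Distribution 2 (U, V):
Marginal P(U) (row sums):
  P(U=0) = 3/16 + 5/16 = 1/2
  P(U=1) = 1/16 + 5/16 = 3/8
  P(U=2) = 0 + 1/8 = 1/8
Marginal P(V) (column sums):
  P(V=0) = 3/16 + 1/16 + 0 = 1/4
  P(V=1) = 5/16 + 5/16 + 1/8 = 3/4

H(U) = -[(1/2)·log₂(1/2) + (3/8)·log₂(3/8) + (1/8)·log₂(1/8)]
  = 0.5000 + 0.5306 + 0.3750
  = 1.4056 bits
H(V) = -[(1/4)·log₂(1/4) + (3/4)·log₂(3/4)]
  = 0.5000 + 0.3113
  = 0.8113 bits
H(U,V) = -[(3/16)·log₂(3/16) + (5/16)·log₂(5/16) + (1/16)·log₂(1/16) + (5/16)·log₂(5/16) + (1/8)·log₂(1/8)]
  = 0.4528 + 0.5244 + 0.2500 + 0.5244 + 0.3750
  = 2.1266 bits

I(U;V) = H(U) + H(V) - H(U,V)
  = 1.4056 + 0.8113 - 2.1266
  = 0.0903 bits

I(X;Y) = 1.4834 bits > I(U;V) = 0.0903 bits, so (X, Y) has the higher mutual information (stronger dependence).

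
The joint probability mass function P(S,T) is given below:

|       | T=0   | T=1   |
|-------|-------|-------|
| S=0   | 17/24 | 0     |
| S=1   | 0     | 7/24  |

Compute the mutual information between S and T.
Marginal P(S) (row sums):
  P(S=0) = 17/24 + 0 = 17/24
  P(S=1) = 0 + 7/24 = 7/24
Marginal P(T) (column sums):
  P(T=0) = 17/24 + 0 = 17/24
  P(T=1) = 0 + 7/24 = 7/24

H(S) = -[(17/24)·log₂(17/24) + (7/24)·log₂(7/24)]
  = 0.3524 + 0.5185
  = 0.8709 bits
H(T) = -[(17/24)·log₂(17/24) + (7/24)·log₂(7/24)]
  = 0.3524 + 0.5185
  = 0.8709 bits
H(S,T) = -[(17/24)·log₂(17/24) + (7/24)·log₂(7/24)]
  = 0.3524 + 0.5185
  = 0.8709 bits

I(S;T) = H(S) + H(T) - H(S,T)
  = 0.8709 + 0.8709 - 0.8709
  = 0.8709 bits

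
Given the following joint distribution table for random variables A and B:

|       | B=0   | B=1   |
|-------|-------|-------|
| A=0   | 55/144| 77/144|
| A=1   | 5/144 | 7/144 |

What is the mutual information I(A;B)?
Marginal P(A) (row sums):
  P(A=0) = 55/144 + 77/144 = 11/12
  P(A=1) = 5/144 + 7/144 = 1/12
Marginal P(B) (column sums):
  P(B=0) = 55/144 + 5/144 = 5/12
  P(B=1) = 77/144 + 7/144 = 7/12

H(A) = -[(11/12)·log₂(11/12) + (1/12)·log₂(1/12)]
  = 0.1151 + 0.2987
  = 0.4138 bits
H(B) = -[(5/12)·log₂(5/12) + (7/12)·log₂(7/12)]
  = 0.5263 + 0.4536
  = 0.9799 bits
H(A,B) = -[(55/144)·log₂(55/144) + (77/144)·log₂(77/144) + (5/144)·log₂(5/144) + (7/144)·log₂(7/144)]
  = 0.5304 + 0.4829 + 0.1683 + 0.2121
  = 1.3937 bits

I(A;B) = H(A) + H(B) - H(A,B)
  = 0.4138 + 0.9799 - 1.3937
  = 0.0000 bits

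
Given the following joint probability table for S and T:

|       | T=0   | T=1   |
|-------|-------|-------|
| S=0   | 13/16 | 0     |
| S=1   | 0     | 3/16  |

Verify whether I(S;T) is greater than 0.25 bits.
Marginal P(S) (row sums):
  P(S=0) = 13/16 + 0 = 13/16
  P(S=1) = 0 + 3/16 = 3/16
Marginal P(T) (column sums):
  P(T=0) = 13/16 + 0 = 13/16
  P(T=1) = 0 + 3/16 = 3/16

H(S) = -[(13/16)·log₂(13/16) + (3/16)·log₂(3/16)]
  = 0.2434 + 0.4528
  = 0.6962 bits
H(T) = -[(13/16)·log₂(13/16) + (3/16)·log₂(3/16)]
  = 0.2434 + 0.4528
  = 0.6962 bits
H(S,T) = -[(13/16)·log₂(13/16) + (3/16)·log₂(3/16)]
  = 0.2434 + 0.4528
  = 0.6962 bits

I(S;T) = H(S) + H(T) - H(S,T)
  = 0.6962 + 0.6962 - 0.6962
  = 0.6962 bits

Yes. I(S;T) = 0.6962 bits, which is > 0.25 bits.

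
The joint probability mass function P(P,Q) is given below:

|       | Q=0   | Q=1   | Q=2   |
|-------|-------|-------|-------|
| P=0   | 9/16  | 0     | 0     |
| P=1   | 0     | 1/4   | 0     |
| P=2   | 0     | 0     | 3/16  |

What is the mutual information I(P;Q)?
Marginal P(P) (row sums):
  P(P=0) = 9/16 + 0 + 0 = 9/16
  P(P=1) = 0 + 1/4 + 0 = 1/4
  P(P=2) = 0 + 0 + 3/16 = 3/16
Marginal P(Q) (column sums):
  P(Q=0) = 9/16 + 0 + 0 = 9/16
  P(Q=1) = 0 + 1/4 + 0 = 1/4
  P(Q=2) = 0 + 0 + 3/16 = 3/16

H(P) = -[(9/16)·log₂(9/16) + (1/4)·log₂(1/4) + (3/16)·log₂(3/16)]
  = 0.4669 + 0.5000 + 0.4528
  = 1.4197 bits
H(Q) = -[(9/16)·log₂(9/16) + (1/4)·log₂(1/4) + (3/16)·log₂(3/16)]
  = 0.4669 + 0.5000 + 0.4528
  = 1.4197 bits
H(P,Q) = -[(9/16)·log₂(9/16) + (1/4)·log₂(1/4) + (3/16)·log₂(3/16)]
  = 0.4669 + 0.5000 + 0.4528
  = 1.4197 bits

I(P;Q) = H(P) + H(Q) - H(P,Q)
  = 1.4197 + 1.4197 - 1.4197
  = 1.4197 bits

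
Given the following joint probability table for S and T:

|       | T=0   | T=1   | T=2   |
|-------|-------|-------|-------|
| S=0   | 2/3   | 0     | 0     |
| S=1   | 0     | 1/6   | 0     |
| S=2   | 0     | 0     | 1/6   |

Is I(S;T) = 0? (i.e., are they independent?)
Marginal P(S) (row sums):
  P(S=0) = 2/3 + 0 + 0 = 2/3
  P(S=1) = 0 + 1/6 + 0 = 1/6
  P(S=2) = 0 + 0 + 1/6 = 1/6
Marginal P(T) (column sums):
  P(T=0) = 2/3 + 0 + 0 = 2/3
  P(T=1) = 0 + 1/6 + 0 = 1/6
  P(T=2) = 0 + 0 + 1/6 = 1/6

S and T are independent iff P(S=i,T=j) = P(S=i)·P(T=j) for every cell.
  P(S=0)·P(T=0) = 2/3 × 2/3 = 4/9, but P(S=0,T=0) = 2/3 ✗

No, S and T are not independent. Quantitatively, I(S;T) > 0:

H(S) = -[(2/3)·log₂(2/3) + (1/6)·log₂(1/6) + (1/6)·log₂(1/6)]
  = 0.3900 + 0.4308 + 0.4308
  = 1.2516 bits
H(T) = -[(2/3)·log₂(2/3) + (1/6)·log₂(1/6) + (1/6)·log₂(1/6)]
  = 0.3900 + 0.4308 + 0.4308
  = 1.2516 bits
H(S,T) = -[(2/3)·log₂(2/3) + (1/6)·log₂(1/6) + (1/6)·log₂(1/6)]
  = 0.3900 + 0.4308 + 0.4308
  = 1.2516 bits
I(S;T) = H(S) + H(T) - H(S,T) = 1.2516 + 1.2516 - 1.2516 = 1.2516 bits > 0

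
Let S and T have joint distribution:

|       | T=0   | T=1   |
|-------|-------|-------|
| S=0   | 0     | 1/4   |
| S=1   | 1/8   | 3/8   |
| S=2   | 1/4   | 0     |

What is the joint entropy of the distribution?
H(S,T) = -Σ P(S,T) log₂ P(S,T), summed over the non-zero cells:
H(S,T) = -[(1/4)·log₂(1/4) + (1/8)·log₂(1/8) + (3/8)·log₂(3/8) + (1/4)·log₂(1/4)]
  = 0.5000 + 0.3750 + 0.5306 + 0.5000
  = 1.9056 bits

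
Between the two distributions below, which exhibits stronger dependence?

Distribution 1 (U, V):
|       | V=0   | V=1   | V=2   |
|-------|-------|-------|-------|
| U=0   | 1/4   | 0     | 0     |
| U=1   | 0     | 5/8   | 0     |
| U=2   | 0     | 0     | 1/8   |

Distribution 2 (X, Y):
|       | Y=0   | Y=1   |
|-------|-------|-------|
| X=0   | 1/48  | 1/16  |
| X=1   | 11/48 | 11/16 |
Distribution 1 (U, V):
Marginal P(U) (row sums):
  P(U=0) = 1/4 + 0 + 0 = 1/4
  P(U=1) = 0 + 5/8 + 0 = 5/8
  P(U=2) = 0 + 0 + 1/8 = 1/8
Marginal P(V) (column sums):
  P(V=0) = 1/4 + 0 + 0 = 1/4
  P(V=1) = 0 + 5/8 + 0 = 5/8
  P(V=2) = 0 + 0 + 1/8 = 1/8

H(U) = -[(1/4)·log₂(1/4) + (5/8)·log₂(5/8) + (1/8)·log₂(1/8)]
  = 0.5000 + 0.4238 + 0.3750
  = 1.2988 bits
H(V) = -[(1/4)·log₂(1/4) + (5/8)·log₂(5/8) + (1/8)·log₂(1/8)]
  = 0.5000 + 0.4238 + 0.3750
  = 1.2988 bits
H(U,V) = -[(1/4)·log₂(1/4) + (5/8)·log₂(5/8) + (1/8)·log₂(1/8)]
  = 0.5000 + 0.4238 + 0.3750
  = 1.2988 bits

I(U;V) = H(U) + H(V) - H(U,V)
  = 1.2988 + 1.2988 - 1.2988
  = 1.2988 bits

Distribution 2 (X, Y):
Marginal P(X) (row sums):
  P(X=0) = 1/48 + 1/16 = 1/12
  P(X=1) = 11/48 + 11/16 = 11/12
Marginal P(Y) (column sums):
  P(Y=0) = 1/48 + 11/48 = 1/4
  P(Y=1) = 1/16 + 11/16 = 3/4

H(X) = -[(1/12)·log₂(1/12) + (11/12)·log₂(11/12)]
  = 0.2987 + 0.1151
  = 0.4138 bits
H(Y) = -[(1/4)·log₂(1/4) + (3/4)·log₂(3/4)]
  = 0.5000 + 0.3113
  = 0.8113 bits
H(X,Y) = -[(1/48)·log₂(1/48) + (1/16)·log₂(1/16) + (11/48)·log₂(11/48) + (11/16)·log₂(11/16)]
  = 0.1164 + 0.2500 + 0.4871 + 0.3716
  = 1.2251 bits

I(X;Y) = H(X) + H(Y) - H(X,Y)
  = 0.4138 + 0.8113 - 1.2251
  = 0.0000 bits

I(U;V) = 1.2988 bits > I(X;Y) = 0.0000 bits, so (U, V) has the higher mutual information (stronger dependence).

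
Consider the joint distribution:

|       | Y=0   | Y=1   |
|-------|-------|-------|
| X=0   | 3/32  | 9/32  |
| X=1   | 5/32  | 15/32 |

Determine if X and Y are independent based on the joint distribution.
Marginal P(X) (row sums):
  P(X=0) = 3/32 + 9/32 = 3/8
  P(X=1) = 5/32 + 15/32 = 5/8
Marginal P(Y) (column sums):
  P(Y=0) = 3/32 + 5/32 = 1/4
  P(Y=1) = 9/32 + 15/32 = 3/4

X and Y are independent iff P(X=i,Y=j) = P(X=i)·P(Y=j) for every cell.
  P(X=0)·P(Y=0) = 3/8 × 1/4 = 3/32 = P(X=0,Y=0) ✓
  P(X=0)·P(Y=1) = 3/8 × 3/4 = 9/32 = P(X=0,Y=1) ✓
  P(X=1)·P(Y=0) = 5/8 × 1/4 = 5/32 = P(X=1,Y=0) ✓
  P(X=1)·P(Y=1) = 5/8 × 3/4 = 15/32 = P(X=1,Y=1) ✓

Yes, X and Y are independent: every cell factors, so I(X;Y) = 0 bits.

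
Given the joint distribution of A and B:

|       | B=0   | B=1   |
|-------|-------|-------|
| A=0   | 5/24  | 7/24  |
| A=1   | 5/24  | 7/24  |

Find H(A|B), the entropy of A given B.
Marginal P(B) (column sums):
  P(B=0) = 5/24 + 5/24 = 5/12
  P(B=1) = 7/24 + 7/24 = 7/12

H(A|B) = -Σ P(A,B)·log₂ P(A|B), where P(A|B) = P(A,B) / P(B)
  (A=0,B=0): P(A|B) = (5/24)/(5/12) = 1/2;  -(5/24)·log₂(1/2) = 0.2083
  (A=0,B=1): P(A|B) = (7/24)/(7/12) = 1/2;  -(7/24)·log₂(1/2) = 0.2917
  (A=1,B=0): P(A|B) = (5/24)/(5/12) = 1/2;  -(5/24)·log₂(1/2) = 0.2083
  (A=1,B=1): P(A|B) = (7/24)/(7/12) = 1/2;  -(7/24)·log₂(1/2) = 0.2917
H(A|B) = 0.2083 + 0.2917 + 0.2083 + 0.2917
  = 1.0000 bits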